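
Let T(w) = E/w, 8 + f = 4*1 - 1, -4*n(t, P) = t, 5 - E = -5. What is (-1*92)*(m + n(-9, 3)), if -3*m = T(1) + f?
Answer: -161/3 ≈ -53.667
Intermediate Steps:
E = 10 (E = 5 - 1*(-5) = 5 + 5 = 10)
n(t, P) = -t/4
f = -5 (f = -8 + (4*1 - 1) = -8 + (4 - 1) = -8 + 3 = -5)
T(w) = 10/w
m = -5/3 (m = -(10/1 - 5)/3 = -(10*1 - 5)/3 = -(10 - 5)/3 = -⅓*5 = -5/3 ≈ -1.6667)
(-1*92)*(m + n(-9, 3)) = (-1*92)*(-5/3 - ¼*(-9)) = -92*(-5/3 + 9/4) = -92*7/12 = -161/3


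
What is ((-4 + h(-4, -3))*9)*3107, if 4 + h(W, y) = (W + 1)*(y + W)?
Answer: 363519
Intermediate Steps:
h(W, y) = -4 + (1 + W)*(W + y) (h(W, y) = -4 + (W + 1)*(y + W) = -4 + (1 + W)*(W + y))
((-4 + h(-4, -3))*9)*3107 = ((-4 + (-4 - 4 - 3 + (-4)**2 - 4*(-3)))*9)*3107 = ((-4 + (-4 - 4 - 3 + 16 + 12))*9)*3107 = ((-4 + 17)*9)*3107 = (13*9)*3107 = 117*3107 = 363519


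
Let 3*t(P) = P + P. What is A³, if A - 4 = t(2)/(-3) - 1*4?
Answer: -64/729 ≈ -0.087791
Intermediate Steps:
t(P) = 2*P/3 (t(P) = (P + P)/3 = (2*P)/3 = 2*P/3)
A = -4/9 (A = 4 + (((⅔)*2)/(-3) - 1*4) = 4 + ((4/3)*(-⅓) - 4) = 4 + (-4/9 - 4) = 4 - 40/9 = -4/9 ≈ -0.44444)
A³ = (-4/9)³ = -64/729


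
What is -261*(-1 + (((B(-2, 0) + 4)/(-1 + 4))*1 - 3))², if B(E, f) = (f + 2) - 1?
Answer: -1421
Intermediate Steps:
B(E, f) = 1 + f (B(E, f) = (2 + f) - 1 = 1 + f)
-261*(-1 + (((B(-2, 0) + 4)/(-1 + 4))*1 - 3))² = -261*(-1 + ((((1 + 0) + 4)/(-1 + 4))*1 - 3))² = -261*(-1 + (((1 + 4)/3)*1 - 3))² = -261*(-1 + ((5*(⅓))*1 - 3))² = -261*(-1 + ((5/3)*1 - 3))² = -261*(-1 + (5/3 - 3))² = -261*(-1 - 4/3)² = -261*(-7/3)² = -261*49/9 = -1421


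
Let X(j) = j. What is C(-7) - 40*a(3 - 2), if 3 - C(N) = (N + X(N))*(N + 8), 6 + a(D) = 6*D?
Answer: 17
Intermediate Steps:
a(D) = -6 + 6*D
C(N) = 3 - 2*N*(8 + N) (C(N) = 3 - (N + N)*(N + 8) = 3 - 2*N*(8 + N))
C(-7) - 40*a(3 - 2) = (3 - 16*(-7) - 2*(-7)²) - 40*(-6 + 6*(3 - 2)) = (3 + 112 - 2*49) - 40*(-6 + 6*1) = (3 + 112 - 98) - 40*(-6 + 6) = 17 - 40*0 = 17 + 0 = 17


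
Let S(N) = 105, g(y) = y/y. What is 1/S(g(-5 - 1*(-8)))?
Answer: 1/105 ≈ 0.0095238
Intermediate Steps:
g(y) = 1
1/S(g(-5 - 1*(-8))) = 1/105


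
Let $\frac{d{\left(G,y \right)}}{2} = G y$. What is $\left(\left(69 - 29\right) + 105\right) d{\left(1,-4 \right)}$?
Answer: $-1160$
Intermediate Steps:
$d{\left(G,y \right)} = 2 G y$
$\left(\left(69 - 29\right) + 105\right) d{\left(1,-4 \right)} = \left(\left(69 - 29\right) + 105\right) 2 \cdot 1 \left(-4\right) = \left(40 + 105\right) \left(-8\right) = 145 \left(-8\right) = -1160$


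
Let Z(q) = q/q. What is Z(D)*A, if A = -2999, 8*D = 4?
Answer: -2999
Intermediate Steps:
D = 1/2 (D = (1/8)*4 = 1/2 ≈ 0.50000)
Z(q) = 1
Z(D)*A = 1*(-2999) = -2999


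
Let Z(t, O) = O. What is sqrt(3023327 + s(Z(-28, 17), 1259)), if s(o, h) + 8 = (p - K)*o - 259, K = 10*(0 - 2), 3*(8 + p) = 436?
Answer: 2*sqrt(6807903)/3 ≈ 1739.5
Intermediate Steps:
p = 412/3 (p = -8 + (1/3)*436 = -8 + 436/3 = 412/3 ≈ 137.33)
K = -20 (K = 10*(-2) = -20)
s(o, h) = -267 + 472*o/3 (s(o, h) = -8 + ((412/3 - 1*(-20))*o - 259) = -8 + ((412/3 + 20)*o - 259) = -8 + (472*o/3 - 259) = -8 + (-259 + 472*o/3) = -267 + 472*o/3)
sqrt(3023327 + s(Z(-28, 17), 1259)) = sqrt(3023327 + (-267 + (472/3)*17)) = sqrt(3023327 + (-267 + 8024/3)) = sqrt(3023327 + 7223/3) = sqrt(9077204/3) = 2*sqrt(6807903)/3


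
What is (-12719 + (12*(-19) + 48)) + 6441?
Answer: -6458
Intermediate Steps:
(-12719 + (12*(-19) + 48)) + 6441 = (-12719 + (-228 + 48)) + 6441 = (-12719 - 180) + 6441 = -12899 + 6441 = -6458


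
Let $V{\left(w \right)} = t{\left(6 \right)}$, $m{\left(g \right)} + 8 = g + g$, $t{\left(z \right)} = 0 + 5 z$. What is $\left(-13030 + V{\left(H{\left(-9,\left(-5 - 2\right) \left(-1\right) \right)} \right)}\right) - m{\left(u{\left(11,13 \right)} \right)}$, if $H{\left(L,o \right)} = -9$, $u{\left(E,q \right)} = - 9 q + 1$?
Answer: $-12760$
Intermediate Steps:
$u{\left(E,q \right)} = 1 - 9 q$
$t{\left(z \right)} = 5 z$
$m{\left(g \right)} = -8 + 2 g$ ($m{\left(g \right)} = -8 + \left(g + g\right) = -8 + 2 g$)
$V{\left(w \right)} = 30$ ($V{\left(w \right)} = 5 \cdot 6 = 30$)
$\left(-13030 + V{\left(H{\left(-9,\left(-5 - 2\right) \left(-1\right) \right)} \right)}\right) - m{\left(u{\left(11,13 \right)} \right)} = \left(-13030 + 30\right) - \left(-8 + 2 \left(1 - 117\right)\right) = -13000 - \left(-8 + 2 \left(1 - 117\right)\right) = -13000 - \left(-8 + 2 \left(-116\right)\right) = -13000 - \left(-8 - 232\right) = -13000 - -240 = -13000 + 240 = -12760$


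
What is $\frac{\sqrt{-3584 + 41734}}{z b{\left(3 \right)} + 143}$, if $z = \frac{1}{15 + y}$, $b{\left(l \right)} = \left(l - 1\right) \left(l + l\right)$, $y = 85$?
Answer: $\frac{125 \sqrt{1526}}{3578} \approx 1.3647$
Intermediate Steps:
$b{\left(l \right)} = 2 l \left(-1 + l\right)$ ($b{\left(l \right)} = \left(-1 + l\right) 2 l = 2 l \left(-1 + l\right)$)
$z = \frac{1}{100}$ ($z = \frac{1}{15 + 85} = \frac{1}{100} \approx 0.01$)
$\frac{\sqrt{-3584 + 41734}}{z b{\left(3 \right)} + 143} = \frac{\sqrt{-3584 + 41734}}{\frac{2 \cdot 3 \left(-1 + 3\right)}{100} + 143} = \frac{\sqrt{38150}}{\frac{2 \cdot 3 \cdot 2}{100} + 143} = \frac{5 \sqrt{1526}}{\frac{1}{100} \cdot 12 + 143} = \frac{5 \sqrt{1526}}{\frac{3}{25} + 143} = \frac{5 \sqrt{1526}}{\frac{3578}{25}} = 5 \sqrt{1526} \cdot \frac{25}{3578} = \frac{125 \sqrt{1526}}{3578}$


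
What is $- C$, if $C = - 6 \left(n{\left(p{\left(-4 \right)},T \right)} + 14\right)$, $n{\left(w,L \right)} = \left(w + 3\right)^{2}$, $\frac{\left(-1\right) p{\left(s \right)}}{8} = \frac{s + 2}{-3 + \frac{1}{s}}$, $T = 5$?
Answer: $\frac{17946}{169} \approx 106.19$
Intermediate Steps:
$p{\left(s \right)} = - \frac{8 \left(2 + s\right)}{-3 + \frac{1}{s}}$ ($p{\left(s \right)} = - 8 \frac{s + 2}{-3 + \frac{1}{s}} = - 8 \frac{2 + s}{-3 + \frac{1}{s}} = - \frac{8 \left(2 + s\right)}{-3 + \frac{1}{s}}$)
$n{\left(w,L \right)} = \left(3 + w\right)^{2}$
$C = - \frac{17946}{169}$ ($C = - 6 \left(\left(3 + 8 \left(-4\right) \frac{1}{-1 + 3 \left(-4\right)} \left(2 - 4\right)\right)^{2} + 14\right) = - 6 \left(\left(3 + 8 \left(-4\right) \frac{1}{-1 - 12} \left(-2\right)\right)^{2} + 14\right) = - 6 \left(\left(3 + 8 \left(-4\right) \frac{1}{-13} \left(-2\right)\right)^{2} + 14\right) = - 6 \left(\left(3 + 8 \left(-4\right) \left(- \frac{1}{13}\right) \left(-2\right)\right)^{2} + 14\right) = - 6 \left(\left(3 - \frac{64}{13}\right)^{2} + 14\right) = - 6 \left(\left(- \frac{25}{13}\right)^{2} + 14\right) = - 6 \left(\frac{625}{169} + 14\right) = \left(-6\right) \frac{2991}{169} = - \frac{17946}{169} \approx -106.19$)
$- C = \left(-1\right) \left(- \frac{17946}{169}\right) = \frac{17946}{169}$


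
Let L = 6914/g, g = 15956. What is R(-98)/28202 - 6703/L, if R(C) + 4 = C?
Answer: -754072782241/48747157 ≈ -15469.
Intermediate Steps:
L = 3457/7978 (L = 6914/15956 = 6914*(1/15956) = 3457/7978 ≈ 0.43332)
R(C) = -4 + C
R(-98)/28202 - 6703/L = (-4 - 98)/28202 - 6703/3457/7978 = -102*1/28202 - 6703*7978/3457 = -51/14101 - 53476534/3457 = -754072782241/48747157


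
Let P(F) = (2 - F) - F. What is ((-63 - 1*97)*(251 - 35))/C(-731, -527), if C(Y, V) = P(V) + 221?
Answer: -34560/1277 ≈ -27.063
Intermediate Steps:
P(F) = 2 - 2*F
C(Y, V) = 223 - 2*V (C(Y, V) = (2 - 2*V) + 221 = 223 - 2*V)
((-63 - 1*97)*(251 - 35))/C(-731, -527) = ((-63 - 1*97)*(251 - 35))/(223 - 2*(-527)) = ((-63 - 97)*216)/(223 + 1054) = -160*216/1277 = -34560*1/1277 = -34560/1277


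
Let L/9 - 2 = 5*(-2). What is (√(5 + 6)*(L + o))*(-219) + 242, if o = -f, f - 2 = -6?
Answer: 242 + 14892*√11 ≈ 49633.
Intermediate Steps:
f = -4 (f = 2 - 6 = -4)
o = 4 (o = -1*(-4) = 4)
L = -72 (L = 18 + 9*(5*(-2)) = 18 + 9*(-10) = 18 - 90 = -72)
(√(5 + 6)*(L + o))*(-219) + 242 = (√(5 + 6)*(-72 + 4))*(-219) + 242 = (√11*(-68))*(-219) + 242 = -68*√11*(-219) + 242 = 14892*√11 + 242 = 242 + 14892*√11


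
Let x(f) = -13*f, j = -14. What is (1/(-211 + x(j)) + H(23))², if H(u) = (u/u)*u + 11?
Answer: 970225/841 ≈ 1153.7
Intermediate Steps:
H(u) = 11 + u (H(u) = 1*u + 11 = u + 11 = 11 + u)
(1/(-211 + x(j)) + H(23))² = (1/(-211 - 13*(-14)) + (11 + 23))² = (1/(-211 + 182) + 34)² = (1/(-29) + 34)² = (-1/29 + 34)² = (985/29)² = 970225/841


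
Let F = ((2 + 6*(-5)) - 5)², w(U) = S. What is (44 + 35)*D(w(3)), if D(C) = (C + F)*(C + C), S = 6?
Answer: 1038060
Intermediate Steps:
w(U) = 6
F = 1089 (F = ((2 - 30) - 5)² = (-28 - 5)² = (-33)² = 1089)
D(C) = 2*C*(1089 + C) (D(C) = (C + 1089)*(C + C) = (1089 + C)*(2*C) = 2*C*(1089 + C))
(44 + 35)*D(w(3)) = (44 + 35)*(2*6*(1089 + 6)) = 79*(2*6*1095) = 79*13140 = 1038060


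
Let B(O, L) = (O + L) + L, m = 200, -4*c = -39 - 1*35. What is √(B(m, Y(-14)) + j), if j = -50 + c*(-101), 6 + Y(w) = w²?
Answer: I*√5354/2 ≈ 36.586*I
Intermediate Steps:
Y(w) = -6 + w²
c = 37/2 (c = -(-39 - 1*35)/4 = -(-39 - 35)/4 = -¼*(-74) = 37/2 ≈ 18.500)
j = -3837/2 (j = -50 + (37/2)*(-101) = -50 - 3737/2 = -3837/2 ≈ -1918.5)
B(O, L) = O + 2*L (B(O, L) = (L + O) + L = O + 2*L)
√(B(m, Y(-14)) + j) = √((200 + 2*(-6 + (-14)²)) - 3837/2) = √((200 + 2*(-6 + 196)) - 3837/2) = √((200 + 2*190) - 3837/2) = √((200 + 380) - 3837/2) = √(580 - 3837/2) = √(-2677/2) = I*√5354/2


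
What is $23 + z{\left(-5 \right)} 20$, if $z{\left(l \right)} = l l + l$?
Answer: $423$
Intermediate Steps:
$z{\left(l \right)} = l + l^{2}$ ($z{\left(l \right)} = l^{2} + l = l + l^{2}$)
$23 + z{\left(-5 \right)} 20 = 23 + - 5 \left(1 - 5\right) 20 = 23 + \left(-5\right) \left(-4\right) 20 = 23 + 20 \cdot 20 = 23 + 400 = 423$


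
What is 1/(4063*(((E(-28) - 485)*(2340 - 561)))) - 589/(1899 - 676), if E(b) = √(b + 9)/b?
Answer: (-4257337353*√19 + 57814641287984*I)/(8839938171*(√19 - 13580*I)) ≈ -0.4816 + 5.6843e-14*I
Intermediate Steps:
E(b) = √(9 + b)/b
1/(4063*(((E(-28) - 485)*(2340 - 561)))) - 589/(1899 - 676) = 1/(4063*(((√(9 - 28)/(-28) - 485)*(2340 - 561)))) - 589/(1899 - 676) = 1/(4063*(((-I*√19/28 - 485)*1779))) - 589/1223 = 1/(4063*(((-485 - I*√19/28)*1779))) - 589/1223 = 1/(4063*(-862815 - 1779*I*√19/28)) - 589/1223 = -589/1223 + 1/(4063*(-862815 - 1779*I*√19/28))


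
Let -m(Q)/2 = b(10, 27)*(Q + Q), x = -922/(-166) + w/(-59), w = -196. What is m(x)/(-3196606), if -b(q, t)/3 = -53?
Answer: 13822506/7826889791 ≈ 0.0017660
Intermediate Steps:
b(q, t) = 159 (b(q, t) = -3*(-53) = 159)
x = 43467/4897 (x = -922/(-166) - 196/(-59) = -922*(-1/166) - 196*(-1/59) = 461/83 + 196/59 = 43467/4897 ≈ 8.8763)
m(Q) = -636*Q (m(Q) = -318*(Q + Q) = -318*2*Q = -636*Q)
m(x)/(-3196606) = -636*43467/4897/(-3196606) = -27645012/4897*(-1/3196606) = 13822506/7826889791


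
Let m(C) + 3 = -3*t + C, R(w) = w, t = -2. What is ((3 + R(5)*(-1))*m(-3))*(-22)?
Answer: 0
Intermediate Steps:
m(C) = 3 + C (m(C) = -3 + (-3*(-2) + C) = -3 + (6 + C) = 3 + C)
((3 + R(5)*(-1))*m(-3))*(-22) = ((3 + 5*(-1))*(3 - 3))*(-22) = ((3 - 5)*0)*(-22) = -2*0*(-22) = 0*(-22) = 0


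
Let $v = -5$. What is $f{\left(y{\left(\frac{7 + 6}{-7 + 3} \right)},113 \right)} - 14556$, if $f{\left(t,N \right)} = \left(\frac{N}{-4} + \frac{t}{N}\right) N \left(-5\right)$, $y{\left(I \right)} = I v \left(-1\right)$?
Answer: $\frac{2973}{2} \approx 1486.5$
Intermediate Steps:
$y{\left(I \right)} = 5 I$ ($y{\left(I \right)} = I \left(-5\right) \left(-1\right) = - 5 I \left(-1\right) = 5 I$)
$f{\left(t,N \right)} = - 5 N \left(- \frac{N}{4} + \frac{t}{N}\right)$ ($f{\left(t,N \right)} = \left(N \left(- \frac{1}{4}\right) + \frac{t}{N}\right) N \left(-5\right) = \left(- \frac{N}{4} + \frac{t}{N}\right) N \left(-5\right) = N \left(- \frac{N}{4} + \frac{t}{N}\right) \left(-5\right) = - 5 N \left(- \frac{N}{4} + \frac{t}{N}\right)$)
$f{\left(y{\left(\frac{7 + 6}{-7 + 3} \right)},113 \right)} - 14556 = \left(- 5 \cdot 5 \frac{7 + 6}{-7 + 3} + \frac{5 \cdot 113^{2}}{4}\right) - 14556 = \left(- 5 \cdot 5 \frac{13}{-4} + \frac{5}{4} \cdot 12769\right) - 14556 = \left(- 5 \cdot 5 \cdot 13 \left(- \frac{1}{4}\right) + \frac{63845}{4}\right) - 14556 = \left(- 5 \cdot 5 \left(- \frac{13}{4}\right) + \frac{63845}{4}\right) - 14556 = \left(\left(-5\right) \left(- \frac{65}{4}\right) + \frac{63845}{4}\right) - 14556 = \left(\frac{325}{4} + \frac{63845}{4}\right) - 14556 = \frac{32085}{2} - 14556 = \frac{2973}{2}$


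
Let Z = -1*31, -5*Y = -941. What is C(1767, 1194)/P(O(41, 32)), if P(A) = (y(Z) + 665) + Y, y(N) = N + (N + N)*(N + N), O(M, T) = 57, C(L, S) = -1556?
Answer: -7780/23331 ≈ -0.33346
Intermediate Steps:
Y = 941/5 (Y = -⅕*(-941) = 941/5 ≈ 188.20)
Z = -31
y(N) = N + 4*N² (y(N) = N + (2*N)*(2*N) = N + 4*N²)
P(A) = 23331/5 (P(A) = (-31*(1 + 4*(-31)) + 665) + 941/5 = (-31*(1 - 124) + 665) + 941/5 = (-31*(-123) + 665) + 941/5 = (3813 + 665) + 941/5 = 4478 + 941/5 = 23331/5)
C(1767, 1194)/P(O(41, 32)) = -1556/23331/5 = -1556*5/23331 = -7780/23331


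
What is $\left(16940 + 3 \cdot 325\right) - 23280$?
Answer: $-5365$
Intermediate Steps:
$\left(16940 + 3 \cdot 325\right) - 23280 = \left(16940 + 975\right) - 23280 = 17915 - 23280 = -5365$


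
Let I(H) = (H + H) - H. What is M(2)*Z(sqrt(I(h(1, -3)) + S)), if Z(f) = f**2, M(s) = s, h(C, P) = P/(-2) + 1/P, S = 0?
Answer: 7/3 ≈ 2.3333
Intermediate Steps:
h(C, P) = 1/P - P/2 (h(C, P) = P*(-1/2) + 1/P = -P/2 + 1/P = 1/P - P/2)
I(H) = H (I(H) = 2*H - H = H)
M(2)*Z(sqrt(I(h(1, -3)) + S)) = 2*(sqrt((1/(-3) - 1/2*(-3)) + 0))**2 = 2*(sqrt((-1/3 + 3/2) + 0))**2 = 2*(sqrt(7/6 + 0))**2 = 2*(sqrt(7/6))**2 = 2*(sqrt(42)/6)**2 = 2*(7/6) = 7/3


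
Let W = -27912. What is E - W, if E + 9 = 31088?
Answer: 58991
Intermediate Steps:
E = 31079 (E = -9 + 31088 = 31079)
E - W = 31079 - 1*(-27912) = 31079 + 27912 = 58991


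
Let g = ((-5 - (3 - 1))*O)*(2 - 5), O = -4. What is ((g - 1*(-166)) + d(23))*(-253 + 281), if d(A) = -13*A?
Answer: -6076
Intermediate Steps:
g = -84 (g = ((-5 - (3 - 1))*(-4))*(2 - 5) = ((-5 - 1*2)*(-4))*(-3) = ((-5 - 2)*(-4))*(-3) = -7*(-4)*(-3) = 28*(-3) = -84)
((g - 1*(-166)) + d(23))*(-253 + 281) = ((-84 - 1*(-166)) - 13*23)*(-253 + 281) = ((-84 + 166) - 299)*28 = (82 - 299)*28 = -217*28 = -6076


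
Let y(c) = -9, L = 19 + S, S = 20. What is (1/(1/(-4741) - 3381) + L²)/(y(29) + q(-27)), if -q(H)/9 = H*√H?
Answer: -183312737/21351056904 - 1649814633*I*√3/2372339656 ≈ -0.0085856 - 1.2045*I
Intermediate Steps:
q(H) = -9*H^(3/2) (q(H) = -9*H*√H = -9*H^(3/2))
L = 39 (L = 19 + 20 = 39)
(1/(1/(-4741) - 3381) + L²)/(y(29) + q(-27)) = (1/(1/(-4741) - 3381) + 39²)/(-9 - (-729)*I*√3) = (1/(-1/4741 - 3381) + 1521)/(-9 - (-729)*I*√3) = (1/(-16029322/4741) + 1521)/(-9 + 729*I*√3) = (-4741/16029322 + 1521)/(-9 + 729*I*√3) = 24380594021/(16029322*(-9 + 729*I*√3))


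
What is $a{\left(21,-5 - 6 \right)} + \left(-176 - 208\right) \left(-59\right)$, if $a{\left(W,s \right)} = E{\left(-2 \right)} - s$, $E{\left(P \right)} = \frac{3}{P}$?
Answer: $\frac{45331}{2} \approx 22666.0$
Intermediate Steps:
$a{\left(W,s \right)} = - \frac{3}{2} - s$ ($a{\left(W,s \right)} = \frac{3}{-2} - s = 3 \left(- \frac{1}{2}\right) - s = - \frac{3}{2} - s$)
$a{\left(21,-5 - 6 \right)} + \left(-176 - 208\right) \left(-59\right) = \left(- \frac{3}{2} - \left(-5 - 6\right)\right) + \left(-176 - 208\right) \left(-59\right) = \left(- \frac{3}{2} - \left(-5 - 6\right)\right) - -22656 = \left(- \frac{3}{2} - -11\right) + 22656 = \left(- \frac{3}{2} + 11\right) + 22656 = \frac{19}{2} + 22656 = \frac{45331}{2}$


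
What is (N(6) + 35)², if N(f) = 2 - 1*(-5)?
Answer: 1764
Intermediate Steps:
N(f) = 7 (N(f) = 2 + 5 = 7)
(N(6) + 35)² = (7 + 35)² = 42² = 1764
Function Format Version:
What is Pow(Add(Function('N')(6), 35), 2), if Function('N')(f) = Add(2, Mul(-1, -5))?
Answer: 1764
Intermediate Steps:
Function('N')(f) = 7 (Function('N')(f) = Add(2, 5) = 7)
Pow(Add(Function('N')(6), 35), 2) = Pow(Add(7, 35), 2) = Pow(42, 2) = 1764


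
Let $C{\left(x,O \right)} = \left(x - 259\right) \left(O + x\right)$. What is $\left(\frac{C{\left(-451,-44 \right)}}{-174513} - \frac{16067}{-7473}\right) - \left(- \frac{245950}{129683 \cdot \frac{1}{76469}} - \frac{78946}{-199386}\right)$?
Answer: $\frac{5126258618644516955554}{35346962684176803} \approx 1.4503 \cdot 10^{5}$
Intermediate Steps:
$C{\left(x,O \right)} = \left(-259 + x\right) \left(O + x\right)$
$\left(\frac{C{\left(-451,-44 \right)}}{-174513} - \frac{16067}{-7473}\right) - \left(- \frac{245950}{129683 \cdot \frac{1}{76469}} - \frac{78946}{-199386}\right) = \left(\frac{\left(-451\right)^{2} - -11396 - -116809 - -19844}{-174513} - \frac{16067}{-7473}\right) - \left(- \frac{245950}{129683 \cdot \frac{1}{76469}} - \frac{78946}{-199386}\right) = \left(\left(203401 + 11396 + 116809 + 19844\right) \left(- \frac{1}{174513}\right) - - \frac{16067}{7473}\right) - \left(- \frac{245950}{129683 \cdot \frac{1}{76469}} - - \frac{39473}{99693}\right) = \left(351450 \left(- \frac{1}{174513}\right) + \frac{16067}{7473}\right) - \left(- \frac{245950}{\frac{129683}{76469}} + \frac{39473}{99693}\right) = \left(- \frac{117150}{58171} + \frac{16067}{7473}\right) - \left(\left(-245950\right) \frac{76469}{129683} + \frac{39473}{99693}\right) = \frac{59171507}{434711883} - \left(- \frac{18807550550}{129683} + \frac{39473}{99693}\right) = \frac{59171507}{434711883} - - \frac{1874976018004091}{12928487319} = \frac{59171507}{434711883} + \frac{1874976018004091}{12928487319} = \frac{5126258618644516955554}{35346962684176803}$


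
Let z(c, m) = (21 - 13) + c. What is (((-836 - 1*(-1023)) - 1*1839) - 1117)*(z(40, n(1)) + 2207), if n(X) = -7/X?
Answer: -6244095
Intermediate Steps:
z(c, m) = 8 + c
(((-836 - 1*(-1023)) - 1*1839) - 1117)*(z(40, n(1)) + 2207) = (((-836 - 1*(-1023)) - 1*1839) - 1117)*((8 + 40) + 2207) = (((-836 + 1023) - 1839) - 1117)*(48 + 2207) = ((187 - 1839) - 1117)*2255 = (-1652 - 1117)*2255 = -2769*2255 = -6244095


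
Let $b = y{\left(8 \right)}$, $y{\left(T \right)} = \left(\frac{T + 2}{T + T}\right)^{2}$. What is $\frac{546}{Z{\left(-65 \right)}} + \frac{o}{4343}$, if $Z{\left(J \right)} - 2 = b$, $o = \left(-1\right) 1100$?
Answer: $\frac{50531164}{221493} \approx 228.14$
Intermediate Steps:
$o = -1100$
$y{\left(T \right)} = \frac{\left(2 + T\right)^{2}}{4 T^{2}}$ ($y{\left(T \right)} = \left(\frac{2 + T}{2 T}\right)^{2} = \frac{\left(2 + T\right)^{2}}{4 T^{2}}$)
$b = \frac{25}{64}$ ($b = \frac{\left(2 + 8\right)^{2}}{4 \cdot 64} = \frac{1}{4} \cdot \frac{1}{64} \cdot 10^{2} = \frac{1}{4} \cdot \frac{1}{64} \cdot 100 = \frac{25}{64} \approx 0.39063$)
$Z{\left(J \right)} = \frac{153}{64}$ ($Z{\left(J \right)} = 2 + \frac{25}{64} = \frac{153}{64}$)
$\frac{546}{Z{\left(-65 \right)}} + \frac{o}{4343} = \frac{546}{\frac{153}{64}} - \frac{1100}{4343} = 546 \cdot \frac{64}{153} - \frac{1100}{4343} = \frac{11648}{51} - \frac{1100}{4343} = \frac{50531164}{221493}$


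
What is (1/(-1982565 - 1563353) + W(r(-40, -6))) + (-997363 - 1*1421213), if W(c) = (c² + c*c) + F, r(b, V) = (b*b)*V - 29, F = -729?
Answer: 648959647131885/3545918 ≈ 1.8302e+8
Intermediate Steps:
r(b, V) = -29 + V*b² (r(b, V) = b²*V - 29 = V*b² - 29 = -29 + V*b²)
W(c) = -729 + 2*c² (W(c) = (c² + c*c) - 729 = (c² + c²) - 729 = 2*c² - 729 = -729 + 2*c²)
(1/(-1982565 - 1563353) + W(r(-40, -6))) + (-997363 - 1*1421213) = (1/(-1982565 - 1563353) + (-729 + 2*(-29 - 6*(-40)²)²)) + (-997363 - 1*1421213) = (1/(-3545918) + (-729 + 2*(-29 - 6*1600)²)) + (-997363 - 1421213) = (-1/3545918 + (-729 + 2*(-29 - 9600)²)) - 2418576 = (-1/3545918 + (-729 + 2*(-9629)²)) - 2418576 = (-1/3545918 + (-729 + 2*92717641)) - 2418576 = (-1/3545918 + (-729 + 185435282)) - 2418576 = (-1/3545918 + 185434553) - 2418576 = 657535719304653/3545918 - 2418576 = 648959647131885/3545918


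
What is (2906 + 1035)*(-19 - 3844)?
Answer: -15224083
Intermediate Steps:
(2906 + 1035)*(-19 - 3844) = 3941*(-3863) = -15224083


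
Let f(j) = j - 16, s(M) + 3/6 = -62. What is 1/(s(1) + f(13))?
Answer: -2/131 ≈ -0.015267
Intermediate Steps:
s(M) = -125/2 (s(M) = -½ - 62 = -125/2)
f(j) = -16 + j
1/(s(1) + f(13)) = 1/(-125/2 + (-16 + 13)) = 1/(-125/2 - 3) = 1/(-131/2) = -2/131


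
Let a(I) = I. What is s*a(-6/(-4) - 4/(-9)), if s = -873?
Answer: -3395/2 ≈ -1697.5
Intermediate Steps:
s*a(-6/(-4) - 4/(-9)) = -873*(-6/(-4) - 4/(-9)) = -873*(-6*(-¼) - 4*(-⅑)) = -873*(3/2 + 4/9) = -873*35/18 = -3395/2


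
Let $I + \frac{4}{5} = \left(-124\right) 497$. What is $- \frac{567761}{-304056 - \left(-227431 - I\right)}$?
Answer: $\frac{2838805}{691269} \approx 4.1067$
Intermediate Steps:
$I = - \frac{308144}{5}$ ($I = - \frac{4}{5} - 61628 = - \frac{308144}{5} \approx -61629.0$)
$- \frac{567761}{-304056 - \left(-227431 - I\right)} = - \frac{567761}{-304056 - \left(-227431 - - \frac{308144}{5}\right)} = - \frac{567761}{-304056 - \left(-227431 + \frac{308144}{5}\right)} = - \frac{567761}{-304056 - - \frac{829011}{5}} = - \frac{567761}{-304056 + \frac{829011}{5}} = - \frac{567761}{- \frac{691269}{5}} = \left(-567761\right) \left(- \frac{5}{691269}\right) = \frac{2838805}{691269}$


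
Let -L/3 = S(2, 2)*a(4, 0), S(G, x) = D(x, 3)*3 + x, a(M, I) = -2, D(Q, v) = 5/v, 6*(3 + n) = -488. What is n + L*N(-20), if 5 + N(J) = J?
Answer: -3403/3 ≈ -1134.3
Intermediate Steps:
n = -253/3 (n = -3 + (1/6)*(-488) = -3 - 244/3 = -253/3 ≈ -84.333)
N(J) = -5 + J
S(G, x) = 5 + x (S(G, x) = (5/3)*3 + x = 5 + x)
L = 42 (L = -3*(5 + 2)*(-2) = -21*(-2) = -3*(-14) = 42)
n + L*N(-20) = -253/3 + 42*(-5 - 20) = -253/3 + 42*(-25) = -253/3 - 1050 = -3403/3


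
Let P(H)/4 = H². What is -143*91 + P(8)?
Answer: -12757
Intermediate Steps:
P(H) = 4*H²
-143*91 + P(8) = -143*91 + 4*8² = -13013 + 4*64 = -13013 + 256 = -12757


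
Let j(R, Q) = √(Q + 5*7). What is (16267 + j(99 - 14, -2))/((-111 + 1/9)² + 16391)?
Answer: 1317627/2323675 + 81*√33/2323675 ≈ 0.56724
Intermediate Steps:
j(R, Q) = √(35 + Q) (j(R, Q) = √(Q + 35) = √(35 + Q))
(16267 + j(99 - 14, -2))/((-111 + 1/9)² + 16391) = (16267 + √(35 - 2))/((-111 + 1/9)² + 16391) = (16267 + √33)/((-111 + ⅑)² + 16391) = (16267 + √33)/((-998/9)² + 16391) = (16267 + √33)/(996004/81 + 16391) = (16267 + √33)/(2323675/81) = (16267 + √33)*(81/2323675) = 1317627/2323675 + 81*√33/2323675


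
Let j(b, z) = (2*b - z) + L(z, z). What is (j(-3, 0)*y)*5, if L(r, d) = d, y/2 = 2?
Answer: -120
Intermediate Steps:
y = 4 (y = 2*2 = 4)
j(b, z) = 2*b (j(b, z) = (2*b - z) + z = (-z + 2*b) + z = 2*b)
(j(-3, 0)*y)*5 = ((2*(-3))*4)*5 = -6*4*5 = -24*5 = -120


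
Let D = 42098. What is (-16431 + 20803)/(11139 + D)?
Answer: 4372/53237 ≈ 0.082123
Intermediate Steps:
(-16431 + 20803)/(11139 + D) = (-16431 + 20803)/(11139 + 42098) = 4372/53237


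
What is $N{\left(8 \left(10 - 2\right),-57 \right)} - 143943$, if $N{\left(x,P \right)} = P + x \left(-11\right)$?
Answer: $-144704$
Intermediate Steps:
$N{\left(x,P \right)} = P - 11 x$
$N{\left(8 \left(10 - 2\right),-57 \right)} - 143943 = \left(-57 - 11 \cdot 8 \left(10 - 2\right)\right) - 143943 = \left(-57 - 11 \cdot 8 \cdot 8\right) - 143943 = \left(-57 - 704\right) - 143943 = -761 - 143943 = -144704$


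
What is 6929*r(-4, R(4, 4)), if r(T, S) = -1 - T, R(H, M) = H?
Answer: 20787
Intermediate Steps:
6929*r(-4, R(4, 4)) = 6929*(-1 - 1*(-4)) = 6929*(-1 + 4) = 6929*3 = 20787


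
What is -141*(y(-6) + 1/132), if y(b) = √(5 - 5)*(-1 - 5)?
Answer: -47/44 ≈ -1.0682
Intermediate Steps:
y(b) = 0 (y(b) = √0*(-6) = 0*(-6) = 0)
-141*(y(-6) + 1/132) = -141*(0 + 1/132) = -141*1/132 = -47/44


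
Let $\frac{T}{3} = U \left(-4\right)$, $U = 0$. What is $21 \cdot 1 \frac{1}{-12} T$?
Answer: $0$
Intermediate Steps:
$T = 0$ ($T = 3 \cdot 0 \left(-4\right) = 3 \cdot 0 = 0$)
$21 \cdot 1 \frac{1}{-12} T = 21 \cdot 1 \frac{1}{-12} \cdot 0 = 21 \cdot 1 \left(- \frac{1}{12}\right) 0 = 21 \left(- \frac{1}{12}\right) 0 = \left(- \frac{7}{4}\right) 0 = 0$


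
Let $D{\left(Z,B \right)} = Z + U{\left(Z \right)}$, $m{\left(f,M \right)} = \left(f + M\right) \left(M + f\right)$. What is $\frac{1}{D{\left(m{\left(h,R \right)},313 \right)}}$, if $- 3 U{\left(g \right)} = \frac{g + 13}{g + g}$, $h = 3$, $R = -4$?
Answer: $- \frac{3}{4} \approx -0.75$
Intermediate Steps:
$U{\left(g \right)} = - \frac{13 + g}{6 g}$ ($U{\left(g \right)} = - \frac{\left(g + 13\right) \frac{1}{g + g}}{3} = - \frac{\left(13 + g\right) \frac{1}{2 g}}{3} = - \frac{\frac{1}{2} \frac{1}{g} \left(13 + g\right)}{3} = - \frac{13 + g}{6 g}$)
$m{\left(f,M \right)} = \left(M + f\right)^{2}$ ($m{\left(f,M \right)} = \left(M + f\right) \left(M + f\right) = \left(M + f\right)^{2}$)
$D{\left(Z,B \right)} = Z + \frac{-13 - Z}{6 Z}$
$\frac{1}{D{\left(m{\left(h,R \right)},313 \right)}} = \frac{1}{- \frac{1}{6} + \left(-4 + 3\right)^{2} - \frac{13}{6 \left(-4 + 3\right)^{2}}} = \frac{1}{- \frac{1}{6} + \left(-1\right)^{2} - \frac{13}{6 \left(-1\right)^{2}}} = \frac{1}{- \frac{1}{6} + 1 - \frac{13}{6 \cdot 1}} = \frac{1}{- \frac{1}{6} + 1 - \frac{13}{6}} = \frac{1}{- \frac{4}{3}} = - \frac{3}{4}$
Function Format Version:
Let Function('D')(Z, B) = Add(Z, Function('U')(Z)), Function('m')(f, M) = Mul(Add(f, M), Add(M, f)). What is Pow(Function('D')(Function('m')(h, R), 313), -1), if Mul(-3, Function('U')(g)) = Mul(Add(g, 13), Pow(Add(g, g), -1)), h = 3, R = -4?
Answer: Rational(-3, 4) ≈ -0.75000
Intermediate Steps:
Function('U')(g) = Mul(Rational(-1, 6), Pow(g, -1), Add(13, g)) (Function('U')(g) = Mul(Rational(-1, 3), Mul(Add(g, 13), Pow(Add(g, g), -1))) = Mul(Rational(-1, 3), Mul(Add(13, g), Pow(Mul(2, g), -1))) = Mul(Rational(-1, 3), Mul(Add(13, g), Mul(Rational(1, 2), Pow(g, -1)))) = Mul(Rational(-1, 3), Mul(Rational(1, 2), Pow(g, -1), Add(13, g))) = Mul(Rational(-1, 6), Pow(g, -1), Add(13, g)))
Function('m')(f, M) = Pow(Add(M, f), 2) (Function('m')(f, M) = Mul(Add(M, f), Add(M, f)) = Pow(Add(M, f), 2))
Function('D')(Z, B) = Add(Z, Mul(Rational(1, 6), Pow(Z, -1), Add(-13, Mul(-1, Z))))
Pow(Function('D')(Function('m')(h, R), 313), -1) = Pow(Add(Rational(-1, 6), Pow(Add(-4, 3), 2), Mul(Rational(-13, 6), Pow(Pow(Add(-4, 3), 2), -1))), -1) = Pow(Add(Rational(-1, 6), Pow(-1, 2), Mul(Rational(-13, 6), Pow(Pow(-1, 2), -1))), -1) = Pow(Add(Rational(-1, 6), 1, Mul(Rational(-13, 6), Pow(1, -1))), -1) = Pow(Add(Rational(-1, 6), 1, Mul(Rational(-13, 6), 1)), -1) = Pow(Add(Rational(-1, 6), 1, Rational(-13, 6)), -1) = Pow(Rational(-4, 3), -1) = Rational(-3, 4)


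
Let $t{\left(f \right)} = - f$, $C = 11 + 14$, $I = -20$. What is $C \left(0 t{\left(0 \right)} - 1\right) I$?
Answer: $500$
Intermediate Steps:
$C = 25$
$C \left(0 t{\left(0 \right)} - 1\right) I = 25 \left(0 \left(\left(-1\right) 0\right) - 1\right) \left(-20\right) = 25 \left(0 \cdot 0 - 1\right) \left(-20\right) = 25 \left(0 - 1\right) \left(-20\right) = 25 \left(-1\right) \left(-20\right) = \left(-25\right) \left(-20\right) = 500$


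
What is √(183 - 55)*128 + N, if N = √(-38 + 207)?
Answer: 13 + 1024*√2 ≈ 1461.2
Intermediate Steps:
N = 13 (N = √169 = 13)
√(183 - 55)*128 + N = √(183 - 55)*128 + 13 = √128*128 + 13 = (8*√2)*128 + 13 = 1024*√2 + 13 = 13 + 1024*√2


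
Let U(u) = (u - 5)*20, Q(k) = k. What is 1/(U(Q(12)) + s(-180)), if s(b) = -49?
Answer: 1/91 ≈ 0.010989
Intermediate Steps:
U(u) = -100 + 20*u (U(u) = (-5 + u)*20 = -100 + 20*u)
1/(U(Q(12)) + s(-180)) = 1/((-100 + 20*12) - 49) = 1/((-100 + 240) - 49) = 1/(140 - 49) = 1/91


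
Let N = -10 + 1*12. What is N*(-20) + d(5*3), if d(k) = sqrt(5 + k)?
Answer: -40 + 2*sqrt(5) ≈ -35.528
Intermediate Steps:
N = 2 (N = -10 + 12 = 2)
N*(-20) + d(5*3) = 2*(-20) + sqrt(5 + 5*3) = -40 + sqrt(5 + 15) = -40 + sqrt(20) = -40 + 2*sqrt(5)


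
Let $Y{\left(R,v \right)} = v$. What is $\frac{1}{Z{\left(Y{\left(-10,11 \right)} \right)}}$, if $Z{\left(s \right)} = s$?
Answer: $\frac{1}{11} \approx 0.090909$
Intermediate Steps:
$\frac{1}{Z{\left(Y{\left(-10,11 \right)} \right)}} = \frac{1}{11}$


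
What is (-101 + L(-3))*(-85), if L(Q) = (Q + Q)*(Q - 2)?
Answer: 6035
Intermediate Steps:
L(Q) = 2*Q*(-2 + Q) (L(Q) = (2*Q)*(-2 + Q) = 2*Q*(-2 + Q))
(-101 + L(-3))*(-85) = (-101 + 2*(-3)*(-2 - 3))*(-85) = (-101 + 2*(-3)*(-5))*(-85) = (-101 + 30)*(-85) = -71*(-85) = 6035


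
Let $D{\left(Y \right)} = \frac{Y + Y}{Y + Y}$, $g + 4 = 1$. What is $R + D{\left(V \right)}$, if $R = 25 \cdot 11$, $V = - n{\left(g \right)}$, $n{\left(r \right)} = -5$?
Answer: $276$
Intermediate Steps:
$g = -3$ ($g = -4 + 1 = -3$)
$V = 5$ ($V = \left(-1\right) \left(-5\right) = 5$)
$D{\left(Y \right)} = 1$ ($D{\left(Y \right)} = \frac{2 Y}{2 Y} = 2 Y \frac{1}{2 Y} = 1$)
$R = 275$
$R + D{\left(V \right)} = 275 + 1 = 276$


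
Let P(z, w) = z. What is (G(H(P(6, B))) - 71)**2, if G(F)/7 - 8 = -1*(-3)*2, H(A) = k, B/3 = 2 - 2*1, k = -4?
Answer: 729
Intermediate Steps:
B = 0 (B = 3*(2 - 2*1) = 3*(2 - 2) = 3*0 = 0)
H(A) = -4
G(F) = 98 (G(F) = 56 + 7*(-1*(-3)*2) = 56 + 7*(3*2) = 56 + 7*6 = 56 + 42 = 98)
(G(H(P(6, B))) - 71)**2 = (98 - 71)**2 = 27**2 = 729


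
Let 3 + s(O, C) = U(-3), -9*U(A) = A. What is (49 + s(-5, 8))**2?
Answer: 19321/9 ≈ 2146.8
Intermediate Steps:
U(A) = -A/9
s(O, C) = -8/3 (s(O, C) = -3 - 1/9*(-3) = -3 + 1/3 = -8/3)
(49 + s(-5, 8))**2 = (49 - 8/3)**2 = (139/3)**2 = 19321/9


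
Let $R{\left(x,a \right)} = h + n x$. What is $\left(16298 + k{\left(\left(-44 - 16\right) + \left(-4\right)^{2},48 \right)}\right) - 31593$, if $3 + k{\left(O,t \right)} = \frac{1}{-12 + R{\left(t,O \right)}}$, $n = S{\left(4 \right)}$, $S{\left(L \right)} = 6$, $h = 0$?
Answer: $- \frac{4222247}{276} \approx -15298.0$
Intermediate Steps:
$n = 6$
$R{\left(x,a \right)} = 6 x$ ($R{\left(x,a \right)} = 0 + 6 x = 6 x$)
$k{\left(O,t \right)} = -3 + \frac{1}{-12 + 6 t}$
$\left(16298 + k{\left(\left(-44 - 16\right) + \left(-4\right)^{2},48 \right)}\right) - 31593 = \left(16298 + \frac{37 - 864}{6 \left(-2 + 48\right)}\right) - 31593 = \left(16298 + \frac{37 - 864}{6 \cdot 46}\right) - 31593 = \left(16298 + \frac{1}{6} \cdot \frac{1}{46} \left(-827\right)\right) - 31593 = \left(16298 - \frac{827}{276}\right) - 31593 = \frac{4497421}{276} - 31593 = - \frac{4222247}{276}$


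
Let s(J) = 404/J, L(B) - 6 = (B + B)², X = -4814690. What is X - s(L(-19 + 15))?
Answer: -168514352/35 ≈ -4.8147e+6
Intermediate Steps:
L(B) = 6 + 4*B² (L(B) = 6 + (B + B)² = 6 + (2*B)² = 6 + 4*B²)
X - s(L(-19 + 15)) = -4814690 - 404/(6 + 4*(-19 + 15)²) = -4814690 - 404/(6 + 4*(-4)²) = -4814690 - 404/(6 + 4*16) = -4814690 - 404/(6 + 64) = -4814690 - 404/70 = -4814690 - 1*202/35 = -4814690 - 202/35 = -168514352/35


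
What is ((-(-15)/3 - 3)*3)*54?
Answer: 324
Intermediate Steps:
((-(-15)/3 - 3)*3)*54 = ((-5*(-1) - 3)*3)*54 = ((5 - 3)*3)*54 = (2*3)*54 = 6*54 = 324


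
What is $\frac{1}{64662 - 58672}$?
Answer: $\frac{1}{5990} \approx 0.00016694$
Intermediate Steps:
$\frac{1}{64662 - 58672} = \frac{1}{5990}$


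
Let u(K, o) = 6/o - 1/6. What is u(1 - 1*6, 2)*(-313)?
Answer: -5321/6 ≈ -886.83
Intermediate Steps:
u(K, o) = -⅙ + 6/o (u(K, o) = 6/o - 1*⅙ = 6/o - ⅙ = -⅙ + 6/o)
u(1 - 1*6, 2)*(-313) = ((⅙)*(36 - 1*2)/2)*(-313) = ((⅙)*(½)*(36 - 2))*(-313) = ((⅙)*(½)*34)*(-313) = (17/6)*(-313) = -5321/6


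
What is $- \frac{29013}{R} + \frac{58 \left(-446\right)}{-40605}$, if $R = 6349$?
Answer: $- \frac{1013836933}{257801145} \approx -3.9326$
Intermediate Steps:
$- \frac{29013}{R} + \frac{58 \left(-446\right)}{-40605} = - \frac{29013}{6349} + \frac{58 \left(-446\right)}{-40605} = \left(-29013\right) \frac{1}{6349} - - \frac{25868}{40605} = - \frac{29013}{6349} + \frac{25868}{40605} = - \frac{1013836933}{257801145}$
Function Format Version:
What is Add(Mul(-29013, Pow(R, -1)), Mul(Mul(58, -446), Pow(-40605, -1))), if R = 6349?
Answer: Rational(-1013836933, 257801145) ≈ -3.9326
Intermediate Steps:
Add(Mul(-29013, Pow(R, -1)), Mul(Mul(58, -446), Pow(-40605, -1))) = Add(Mul(-29013, Pow(6349, -1)), Mul(Mul(58, -446), Pow(-40605, -1))) = Add(Mul(-29013, Rational(1, 6349)), Mul(-25868, Rational(-1, 40605))) = Add(Rational(-29013, 6349), Rational(25868, 40605)) = Rational(-1013836933, 257801145)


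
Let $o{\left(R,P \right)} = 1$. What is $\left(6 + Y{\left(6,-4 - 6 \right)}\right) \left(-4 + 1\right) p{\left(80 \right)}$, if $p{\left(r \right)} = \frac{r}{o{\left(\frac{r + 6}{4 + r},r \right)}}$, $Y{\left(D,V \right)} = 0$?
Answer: $-1440$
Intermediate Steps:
$p{\left(r \right)} = r$ ($p{\left(r \right)} = \frac{r}{1} = r 1 = r$)
$\left(6 + Y{\left(6,-4 - 6 \right)}\right) \left(-4 + 1\right) p{\left(80 \right)} = \left(6 + 0\right) \left(-4 + 1\right) 80 = 6 \left(-3\right) 80 = \left(-18\right) 80 = -1440$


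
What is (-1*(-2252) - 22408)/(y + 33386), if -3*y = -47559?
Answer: -20156/49239 ≈ -0.40935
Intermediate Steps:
y = 15853 (y = -1/3*(-47559) = 15853)
(-1*(-2252) - 22408)/(y + 33386) = (-1*(-2252) - 22408)/(15853 + 33386) = (2252 - 22408)/49239 = -20156*1/49239 = -20156/49239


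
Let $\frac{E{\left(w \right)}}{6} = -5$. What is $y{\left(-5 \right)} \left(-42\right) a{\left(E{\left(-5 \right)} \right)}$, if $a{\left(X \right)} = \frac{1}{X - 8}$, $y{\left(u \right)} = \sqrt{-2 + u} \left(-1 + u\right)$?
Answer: $- \frac{126 i \sqrt{7}}{19} \approx - 17.546 i$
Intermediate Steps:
$E{\left(w \right)} = -30$ ($E{\left(w \right)} = 6 \left(-5\right) = -30$)
$a{\left(X \right)} = \frac{1}{-8 + X}$
$y{\left(-5 \right)} \left(-42\right) a{\left(E{\left(-5 \right)} \right)} = \frac{\sqrt{-2 - 5} \left(-1 - 5\right) \left(-42\right)}{-8 - 30} = \frac{\sqrt{-7} \left(-6\right) \left(-42\right)}{-38} = i \sqrt{7} \left(-6\right) \left(-42\right) \left(- \frac{1}{38}\right) = - 6 i \sqrt{7} \left(-42\right) \left(- \frac{1}{38}\right) = 252 i \sqrt{7} \left(- \frac{1}{38}\right) = - \frac{126 i \sqrt{7}}{19}$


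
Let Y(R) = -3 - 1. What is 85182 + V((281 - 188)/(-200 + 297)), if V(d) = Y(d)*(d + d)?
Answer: 8261910/97 ≈ 85174.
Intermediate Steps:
Y(R) = -4
V(d) = -8*d (V(d) = -4*(d + d) = -8*d)
85182 + V((281 - 188)/(-200 + 297)) = 85182 - 8*(281 - 188)/(-200 + 297) = 85182 - 744/97 = 8261910/97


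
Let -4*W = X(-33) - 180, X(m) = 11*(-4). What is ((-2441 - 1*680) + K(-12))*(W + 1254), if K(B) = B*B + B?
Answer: -3915590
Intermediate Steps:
X(m) = -44
K(B) = B + B**2 (K(B) = B**2 + B = B + B**2)
W = 56 (W = -(-44 - 180)/4 = -1/4*(-224) = 56)
((-2441 - 1*680) + K(-12))*(W + 1254) = ((-2441 - 1*680) - 12*(1 - 12))*(56 + 1254) = ((-2441 - 680) - 12*(-11))*1310 = (-3121 + 132)*1310 = -2989*1310 = -3915590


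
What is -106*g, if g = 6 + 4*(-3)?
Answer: 636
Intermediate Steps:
g = -6 (g = 6 - 12 = -6)
-106*g = -106*(-6) = 636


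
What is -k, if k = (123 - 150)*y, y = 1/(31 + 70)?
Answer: 27/101 ≈ 0.26733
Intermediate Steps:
y = 1/101 ≈ 0.0099010
k = -27/101 (k = (123 - 150)*(1/101) = -27*1/101 = -27/101 ≈ -0.26733)
-k = -1*(-27/101) = 27/101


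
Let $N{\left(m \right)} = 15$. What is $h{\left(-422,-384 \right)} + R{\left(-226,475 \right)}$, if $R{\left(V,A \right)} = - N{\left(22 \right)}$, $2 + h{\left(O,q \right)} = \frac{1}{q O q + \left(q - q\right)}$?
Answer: $- \frac{1057849345}{62226432} \approx -17.0$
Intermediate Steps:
$h{\left(O,q \right)} = -2 + \frac{1}{O q^{2}}$ ($h{\left(O,q \right)} = -2 + \frac{1}{q O q + \left(q - q\right)} = -2 + \frac{1}{O q q + 0} = -2 + \frac{1}{O q^{2} + 0} = -2 + \frac{1}{O q^{2}}$)
$R{\left(V,A \right)} = -15$ ($R{\left(V,A \right)} = \left(-1\right) 15 = -15$)
$h{\left(-422,-384 \right)} + R{\left(-226,475 \right)} = \left(-2 + \frac{1}{\left(-422\right) 147456}\right) - 15 = \left(-2 - \frac{1}{62226432}\right) - 15 = - \frac{124452865}{62226432} - 15 = - \frac{1057849345}{62226432}$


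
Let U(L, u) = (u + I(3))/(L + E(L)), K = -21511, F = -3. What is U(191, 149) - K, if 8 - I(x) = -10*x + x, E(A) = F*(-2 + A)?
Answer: 1010994/47 ≈ 21511.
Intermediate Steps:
E(A) = 6 - 3*A (E(A) = -3*(-2 + A) = 6 - 3*A)
I(x) = 8 + 9*x (I(x) = 8 - (-10*x + x) = 8 - (-9)*x = 8 + 9*x)
U(L, u) = (35 + u)/(6 - 2*L) (U(L, u) = (u + (8 + 9*3))/(L + (6 - 3*L)) = (u + (8 + 27))/(6 - 2*L) = (u + 35)/(6 - 2*L) = (35 + u)/(6 - 2*L))
U(191, 149) - K = (35 + 149)/(2*(3 - 1*191)) - 1*(-21511) = (1/2)*184/(3 - 191) + 21511 = (1/2)*184/(-188) + 21511 = (1/2)*(-1/188)*184 + 21511 = -23/47 + 21511 = 1010994/47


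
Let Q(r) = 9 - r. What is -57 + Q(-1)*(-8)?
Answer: -137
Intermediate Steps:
-57 + Q(-1)*(-8) = -57 + (9 - 1*(-1))*(-8) = -57 + (9 + 1)*(-8) = -57 + 10*(-8) = -57 - 80 = -137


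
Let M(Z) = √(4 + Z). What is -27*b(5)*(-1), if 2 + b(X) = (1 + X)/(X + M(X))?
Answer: -135/4 ≈ -33.750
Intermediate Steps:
b(X) = -2 + (1 + X)/(X + √(4 + X))
-27*b(5)*(-1) = -27*(1 - 1*5 - 2*√(4 + 5))/(5 + √(4 + 5))*(-1) = -27*(1 - 5 - 2*√9)/(5 + √9)*(-1) = -27*(1 - 5 - 2*3)/(5 + 3)*(-1) = -27*(1 - 5 - 6)/8*(-1) = -27*(-10)/8*(-1) = -27*(-5/4)*(-1) = (135/4)*(-1) = -135/4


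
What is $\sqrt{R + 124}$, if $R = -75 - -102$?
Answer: $\sqrt{151} \approx 12.288$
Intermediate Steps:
$R = 27$ ($R = -75 + 102 = 27$)
$\sqrt{R + 124} = \sqrt{27 + 124} = \sqrt{151}$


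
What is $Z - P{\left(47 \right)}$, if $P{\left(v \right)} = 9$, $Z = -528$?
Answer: $-537$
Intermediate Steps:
$Z - P{\left(47 \right)} = -528 - 9 = -537$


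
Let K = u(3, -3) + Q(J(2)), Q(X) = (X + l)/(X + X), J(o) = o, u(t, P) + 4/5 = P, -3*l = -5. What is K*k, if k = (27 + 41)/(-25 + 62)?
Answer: -2941/555 ≈ -5.2991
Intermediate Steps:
l = 5/3 (l = -1/3*(-5) = 5/3 ≈ 1.6667)
u(t, P) = -4/5 + P
Q(X) = (5/3 + X)/(2*X) (Q(X) = (X + 5/3)/(X + X) = (5/3 + X)/((2*X)) = (5/3 + X)*(1/(2*X)) = (5/3 + X)/(2*X))
k = 68/37 ≈ 1.8378
K = -173/60 (K = (-4/5 - 3) + (1/6)*(5 + 3*2)/2 = -19/5 + (1/6)*(1/2)*(5 + 6) = -19/5 + (1/6)*(1/2)*11 = -19/5 + 11/12 = -173/60 ≈ -2.8833)
K*k = -173/60*68/37 = -2941/555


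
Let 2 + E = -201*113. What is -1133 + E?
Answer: -23848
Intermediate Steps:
E = -22715 (E = -2 - 201*113 = -2 - 22713 = -22715)
-1133 + E = -1133 - 22715 = -23848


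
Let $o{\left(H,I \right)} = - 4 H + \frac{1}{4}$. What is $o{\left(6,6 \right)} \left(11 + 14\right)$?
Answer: $- \frac{2375}{4} \approx -593.75$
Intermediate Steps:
$o{\left(H,I \right)} = \frac{1}{4} - 4 H$ ($o{\left(H,I \right)} = - 4 H + \frac{1}{4} = \frac{1}{4} - 4 H$)
$o{\left(6,6 \right)} \left(11 + 14\right) = \left(\frac{1}{4} - 24\right) \left(11 + 14\right) = \left(\frac{1}{4} - 24\right) 25 = \left(- \frac{95}{4}\right) 25 = - \frac{2375}{4}$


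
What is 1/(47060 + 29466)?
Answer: 1/76526 ≈ 1.3067e-5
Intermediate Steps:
1/(47060 + 29466) = 1/76526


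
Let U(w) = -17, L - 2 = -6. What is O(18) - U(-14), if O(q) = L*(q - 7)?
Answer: -27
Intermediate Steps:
L = -4 (L = 2 - 6 = -4)
O(q) = 28 - 4*q (O(q) = -4*(q - 7) = -4*(-7 + q) = 28 - 4*q)
O(18) - U(-14) = (28 - 4*18) - 1*(-17) = (28 - 72) + 17 = -44 + 17 = -27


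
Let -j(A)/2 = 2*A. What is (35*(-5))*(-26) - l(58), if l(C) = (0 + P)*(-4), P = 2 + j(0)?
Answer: 4558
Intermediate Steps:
j(A) = -4*A
P = 2 (P = 2 - 4*0 = 2 + 0 = 2)
l(C) = -8 (l(C) = (0 + 2)*(-4) = 2*(-4) = -8)
(35*(-5))*(-26) - l(58) = (35*(-5))*(-26) - 1*(-8) = -175*(-26) + 8 = 4550 + 8 = 4558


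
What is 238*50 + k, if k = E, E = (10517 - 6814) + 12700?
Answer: 28303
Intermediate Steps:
E = 16403 (E = 3703 + 12700 = 16403)
k = 16403
238*50 + k = 238*50 + 16403 = 11900 + 16403 = 28303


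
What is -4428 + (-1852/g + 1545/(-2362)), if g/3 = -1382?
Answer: -21682389901/4896426 ≈ -4428.2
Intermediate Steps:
g = -4146 (g = 3*(-1382) = -4146)
-4428 + (-1852/g + 1545/(-2362)) = -4428 + (-1852/(-4146) + 1545/(-2362)) = -4428 + (-1852*(-1/4146) + 1545*(-1/2362)) = -4428 + (926/2073 - 1545/2362) = -4428 - 1015573/4896426 = -21682389901/4896426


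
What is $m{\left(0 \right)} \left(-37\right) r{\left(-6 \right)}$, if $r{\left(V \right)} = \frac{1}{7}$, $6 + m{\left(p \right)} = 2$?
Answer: $\frac{148}{7} \approx 21.143$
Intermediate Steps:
$m{\left(p \right)} = -4$ ($m{\left(p \right)} = -6 + 2 = -4$)
$r{\left(V \right)} = \frac{1}{7}$
$m{\left(0 \right)} \left(-37\right) r{\left(-6 \right)} = \left(-4\right) \left(-37\right) \frac{1}{7} = 148 \cdot \frac{1}{7} = \frac{148}{7}$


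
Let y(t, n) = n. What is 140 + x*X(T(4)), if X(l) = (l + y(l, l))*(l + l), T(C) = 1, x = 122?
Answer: 628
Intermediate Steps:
X(l) = 4*l**2 (X(l) = (l + l)*(l + l) = (2*l)*(2*l) = 4*l**2)
140 + x*X(T(4)) = 140 + 122*(4*1**2) = 140 + 122*(4*1) = 140 + 122*4 = 140 + 488 = 628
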